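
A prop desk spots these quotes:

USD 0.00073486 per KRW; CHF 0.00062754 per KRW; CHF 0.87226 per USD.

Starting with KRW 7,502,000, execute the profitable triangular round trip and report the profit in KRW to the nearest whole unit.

Profit: KRW 160,777

Profitable loop is KRW → USD → CHF → KRW:
KRW 7,502,000 × 0.00073486 = USD 5,512.92
USD 5,512.92 × 0.87226 = CHF 4,808.70
CHF 4,808.70 ÷ 0.00062754 = KRW 7,662,777
Profit = KRW 7,662,777 − KRW 7,502,000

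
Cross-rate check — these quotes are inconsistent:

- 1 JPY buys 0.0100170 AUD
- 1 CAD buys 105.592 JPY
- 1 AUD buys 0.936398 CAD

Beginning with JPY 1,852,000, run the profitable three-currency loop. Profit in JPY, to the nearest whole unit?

Profit: JPY 17,872

Profitable loop is JPY → CAD → AUD → JPY:
JPY 1,852,000 ÷ 105.592 = CAD 17,539.21
CAD 17,539.21 ÷ 0.936398 = AUD 18,730.51
AUD 18,730.51 ÷ 0.0100170 = JPY 1,869,872
Profit = JPY 1,869,872 − JPY 1,852,000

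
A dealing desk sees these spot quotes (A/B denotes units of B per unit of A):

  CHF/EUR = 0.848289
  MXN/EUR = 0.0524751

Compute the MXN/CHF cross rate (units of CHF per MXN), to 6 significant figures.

MXN/CHF = 0.0618599

1 MXN × 0.0524751 = 0.0524751 EUR
0.0524751 EUR ÷ 0.848289 = 0.0618599 CHF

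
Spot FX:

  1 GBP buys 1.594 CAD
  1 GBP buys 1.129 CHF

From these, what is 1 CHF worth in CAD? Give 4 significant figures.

CHF/CAD = 1.412

1 CHF ÷ 1.129 = 0.88574 GBP
0.88574 GBP × 1.594 = 1.41187 CAD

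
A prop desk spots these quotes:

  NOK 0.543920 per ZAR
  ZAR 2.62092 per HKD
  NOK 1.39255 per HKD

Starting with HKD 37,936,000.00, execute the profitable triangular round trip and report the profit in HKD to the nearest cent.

Profitable loop is HKD → ZAR → NOK → HKD:
HKD 37,936,000.00 × 2.62092 = ZAR 99,427,221.12
ZAR 99,427,221.12 × 0.543920 = NOK 54,080,454.11
NOK 54,080,454.11 ÷ 1.39255 = HKD 38,835,556.43
Profit = HKD 38,835,556.43 − HKD 37,936,000.00

Profit: HKD 899,556.43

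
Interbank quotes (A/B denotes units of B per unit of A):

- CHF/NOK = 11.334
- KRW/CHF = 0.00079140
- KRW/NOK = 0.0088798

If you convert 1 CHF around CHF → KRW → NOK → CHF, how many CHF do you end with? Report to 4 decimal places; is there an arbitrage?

0.9900 (arbitrage exists)

Around CHF → KRW → NOK → CHF: 1 ÷ 0.00079140 × 0.0088798 ÷ 11.334 = 0.989974
Product < 1; profitable direction is CHF → NOK → KRW → CHF.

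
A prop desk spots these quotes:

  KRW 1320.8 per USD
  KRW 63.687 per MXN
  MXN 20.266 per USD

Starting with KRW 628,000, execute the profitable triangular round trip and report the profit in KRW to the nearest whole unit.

Profit: KRW 14,655

Profitable loop is KRW → MXN → USD → KRW:
KRW 628,000 ÷ 63.687 = MXN 9,860.73
MXN 9,860.73 ÷ 20.266 = USD 486.56
USD 486.56 × 1320.8 = KRW 642,655
Profit = KRW 642,655 − KRW 628,000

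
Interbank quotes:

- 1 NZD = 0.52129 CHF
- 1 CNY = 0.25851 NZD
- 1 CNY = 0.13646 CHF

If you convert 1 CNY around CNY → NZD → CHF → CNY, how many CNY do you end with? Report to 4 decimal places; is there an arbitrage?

Around CNY → NZD → CHF → CNY: 1 × 0.25851 × 0.52129 ÷ 0.13646 = 0.987532
Product < 1; profitable direction is CNY → CHF → NZD → CNY.

0.9875 (arbitrage exists)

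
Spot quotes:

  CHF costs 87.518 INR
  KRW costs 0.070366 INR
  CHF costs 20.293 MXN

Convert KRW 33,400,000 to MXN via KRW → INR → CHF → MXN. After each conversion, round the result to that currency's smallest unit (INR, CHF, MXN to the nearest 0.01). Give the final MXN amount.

KRW 33,400,000 × 0.070366 = INR 2,350,224.40
INR 2,350,224.40 ÷ 87.518 = CHF 26,854.18
CHF 26,854.18 × 20.293 = MXN 544,951.87

MXN 544,951.87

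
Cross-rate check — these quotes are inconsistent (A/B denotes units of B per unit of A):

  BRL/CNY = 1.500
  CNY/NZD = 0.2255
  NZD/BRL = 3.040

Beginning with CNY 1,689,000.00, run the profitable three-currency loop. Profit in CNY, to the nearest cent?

Profitable loop is CNY → NZD → BRL → CNY:
CNY 1,689,000.00 × 0.2255 = NZD 380,869.50
NZD 380,869.50 × 3.040 = BRL 1,157,843.28
BRL 1,157,843.28 × 1.500 = CNY 1,736,764.92
Profit = CNY 1,736,764.92 − CNY 1,689,000.00

Profit: CNY 47,764.92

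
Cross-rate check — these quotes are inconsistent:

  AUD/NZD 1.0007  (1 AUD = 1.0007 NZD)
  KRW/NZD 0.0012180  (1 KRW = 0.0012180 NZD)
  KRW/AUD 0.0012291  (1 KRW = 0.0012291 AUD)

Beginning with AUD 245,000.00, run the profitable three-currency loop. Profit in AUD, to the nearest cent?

Profit: AUD 2,405.82

Profitable loop is AUD → NZD → KRW → AUD:
AUD 245,000.00 × 1.0007 = NZD 245,171.50
NZD 245,171.50 ÷ 0.0012180 = KRW 201,290,230
KRW 201,290,230 × 0.0012291 = AUD 247,405.82
Profit = AUD 247,405.82 − AUD 245,000.00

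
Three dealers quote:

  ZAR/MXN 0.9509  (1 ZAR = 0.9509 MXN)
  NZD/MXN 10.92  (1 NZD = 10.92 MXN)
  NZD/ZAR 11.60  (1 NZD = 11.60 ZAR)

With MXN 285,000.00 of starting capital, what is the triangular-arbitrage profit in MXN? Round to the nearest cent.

Profitable loop is MXN → NZD → ZAR → MXN:
MXN 285,000.00 ÷ 10.92 = NZD 26,098.90
NZD 26,098.90 × 11.60 = ZAR 302,747.25
ZAR 302,747.25 × 0.9509 = MXN 287,882.36
Profit = MXN 287,882.36 − MXN 285,000.00

Profit: MXN 2,882.36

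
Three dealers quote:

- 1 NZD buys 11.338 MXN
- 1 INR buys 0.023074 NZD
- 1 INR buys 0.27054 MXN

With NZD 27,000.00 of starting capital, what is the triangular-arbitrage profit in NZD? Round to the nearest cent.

Profit: NZD 921.32

Profitable loop is NZD → INR → MXN → NZD:
NZD 27,000.00 ÷ 0.023074 = INR 1,170,148.22
INR 1,170,148.22 × 0.27054 = MXN 316,571.90
MXN 316,571.90 ÷ 11.338 = NZD 27,921.32
Profit = NZD 27,921.32 − NZD 27,000.00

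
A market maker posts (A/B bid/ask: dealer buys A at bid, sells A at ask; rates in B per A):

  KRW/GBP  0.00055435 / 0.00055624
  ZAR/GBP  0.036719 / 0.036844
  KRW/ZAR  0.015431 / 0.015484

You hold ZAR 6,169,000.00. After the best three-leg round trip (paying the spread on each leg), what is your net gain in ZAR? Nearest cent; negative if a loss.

Net profit: ZAR 115,018.72

Best loop ZAR → GBP → KRW → ZAR:
ZAR 6,169,000.00 × 0.036719 (sell ZAR at bid) = GBP 226,519.51
GBP 226,519.51 ÷ 0.00055624 (buy KRW at ask) = KRW 407,233,408
KRW 407,233,408 × 0.015431 (sell KRW at bid) = ZAR 6,284,018.72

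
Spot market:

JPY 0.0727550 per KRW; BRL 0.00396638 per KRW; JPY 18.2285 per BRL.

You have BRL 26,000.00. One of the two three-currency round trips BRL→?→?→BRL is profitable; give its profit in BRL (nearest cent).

Profitable loop is BRL → KRW → JPY → BRL:
BRL 26,000.00 ÷ 0.00396638 = KRW 6,555,096
KRW 6,555,096 × 0.0727550 = JPY 476,916
JPY 476,916 ÷ 18.2285 = BRL 26,163.20
Profit = BRL 26,163.20 − BRL 26,000.00

Profit: BRL 163.20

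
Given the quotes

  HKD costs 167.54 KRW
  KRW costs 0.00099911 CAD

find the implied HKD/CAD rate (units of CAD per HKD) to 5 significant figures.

HKD/CAD = 0.16739

1 HKD × 167.54 = 167.54 KRW
167.54 KRW × 0.00099911 = 0.167391 CAD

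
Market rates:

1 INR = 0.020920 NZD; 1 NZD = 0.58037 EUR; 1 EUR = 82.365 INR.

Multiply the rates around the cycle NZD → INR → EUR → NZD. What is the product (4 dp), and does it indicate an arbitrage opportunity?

Around NZD → INR → EUR → NZD: 1 ÷ 0.020920 ÷ 82.365 ÷ 0.58037 = 0.999978
Product ≈ 1 (deviation 0.002%, within rounding noise).

1.0000 (no arbitrage)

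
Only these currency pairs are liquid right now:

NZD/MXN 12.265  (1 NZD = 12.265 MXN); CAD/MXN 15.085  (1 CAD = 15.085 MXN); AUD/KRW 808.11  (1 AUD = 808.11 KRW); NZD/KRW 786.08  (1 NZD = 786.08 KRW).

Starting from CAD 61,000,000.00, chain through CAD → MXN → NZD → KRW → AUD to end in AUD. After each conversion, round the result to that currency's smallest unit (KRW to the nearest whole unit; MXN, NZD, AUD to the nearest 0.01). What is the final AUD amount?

CAD 61,000,000.00 × 15.085 = MXN 920,185,000.00
MXN 920,185,000.00 ÷ 12.265 = NZD 75,025,275.17
NZD 75,025,275.17 × 786.08 = KRW 58,975,868,306
KRW 58,975,868,306 ÷ 808.11 = AUD 72,980,000.63

AUD 72,980,000.63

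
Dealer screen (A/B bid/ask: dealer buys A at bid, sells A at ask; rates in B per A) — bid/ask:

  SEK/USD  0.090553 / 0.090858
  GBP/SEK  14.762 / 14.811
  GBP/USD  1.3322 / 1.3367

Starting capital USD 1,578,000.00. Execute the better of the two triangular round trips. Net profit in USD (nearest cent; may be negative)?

Net profit: USD 51.22

Best loop USD → GBP → SEK → USD:
USD 1,578,000.00 ÷ 1.3367 (buy GBP at ask) = GBP 1,180,519.19
GBP 1,180,519.19 × 14.762 (sell GBP at bid) = SEK 17,426,824.27
SEK 17,426,824.27 × 0.090553 (sell SEK at bid) = USD 1,578,051.22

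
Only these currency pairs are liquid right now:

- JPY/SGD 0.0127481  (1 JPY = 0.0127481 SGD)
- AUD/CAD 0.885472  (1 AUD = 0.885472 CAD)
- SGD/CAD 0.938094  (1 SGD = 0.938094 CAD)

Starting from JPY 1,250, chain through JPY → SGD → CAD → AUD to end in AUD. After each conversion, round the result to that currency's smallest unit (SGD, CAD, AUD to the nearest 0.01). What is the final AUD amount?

JPY 1,250 × 0.0127481 = SGD 15.94
SGD 15.94 × 0.938094 = CAD 14.95
CAD 14.95 ÷ 0.885472 = AUD 16.88

AUD 16.88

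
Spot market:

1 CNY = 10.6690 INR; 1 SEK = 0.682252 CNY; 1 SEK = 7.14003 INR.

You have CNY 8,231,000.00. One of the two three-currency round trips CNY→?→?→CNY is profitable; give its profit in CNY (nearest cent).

Profit: CNY 160,142.53

Profitable loop is CNY → INR → SEK → CNY:
CNY 8,231,000.00 × 10.6690 = INR 87,816,539.00
INR 87,816,539.00 ÷ 7.14003 = SEK 12,299,183.48
SEK 12,299,183.48 × 0.682252 = CNY 8,391,142.53
Profit = CNY 8,391,142.53 − CNY 8,231,000.00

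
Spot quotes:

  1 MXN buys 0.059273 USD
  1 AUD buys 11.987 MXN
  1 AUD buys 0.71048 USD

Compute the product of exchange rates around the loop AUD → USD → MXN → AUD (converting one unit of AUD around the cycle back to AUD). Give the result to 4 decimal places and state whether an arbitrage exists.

1.0000 (no arbitrage)

Around AUD → USD → MXN → AUD: 1 × 0.71048 ÷ 0.059273 ÷ 11.987 = 0.999964
Product ≈ 1 (deviation 0.004%, within rounding noise).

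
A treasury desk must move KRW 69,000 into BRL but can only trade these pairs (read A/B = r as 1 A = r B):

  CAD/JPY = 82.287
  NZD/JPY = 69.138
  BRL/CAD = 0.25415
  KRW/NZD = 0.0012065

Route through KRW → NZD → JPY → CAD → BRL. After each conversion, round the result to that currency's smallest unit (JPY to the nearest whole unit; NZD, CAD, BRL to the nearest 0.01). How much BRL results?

KRW 69,000 × 0.0012065 = NZD 83.25
NZD 83.25 × 69.138 = JPY 5,756
JPY 5,756 ÷ 82.287 = CAD 69.95
CAD 69.95 ÷ 0.25415 = BRL 275.23

BRL 275.23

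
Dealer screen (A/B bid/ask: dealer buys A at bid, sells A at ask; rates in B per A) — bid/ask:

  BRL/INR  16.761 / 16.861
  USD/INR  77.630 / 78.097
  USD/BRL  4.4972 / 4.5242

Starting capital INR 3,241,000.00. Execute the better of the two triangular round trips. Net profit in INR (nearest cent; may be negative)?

Net profit: INR 57,249.41

Best loop INR → BRL → USD → INR:
INR 3,241,000.00 ÷ 16.861 (buy BRL at ask) = BRL 192,218.73
BRL 192,218.73 ÷ 4.5242 (buy USD at ask) = USD 42,486.79
USD 42,486.79 × 77.630 (sell USD at bid) = INR 3,298,249.41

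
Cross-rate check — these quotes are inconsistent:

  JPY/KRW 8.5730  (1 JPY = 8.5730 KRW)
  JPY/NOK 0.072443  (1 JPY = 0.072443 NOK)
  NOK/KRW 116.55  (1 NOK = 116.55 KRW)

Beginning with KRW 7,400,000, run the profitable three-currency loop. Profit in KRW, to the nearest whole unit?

Profit: KRW 113,734

Profitable loop is KRW → NOK → JPY → KRW:
KRW 7,400,000 ÷ 116.55 = NOK 63,492.06
NOK 63,492.06 ÷ 0.072443 = JPY 876,442
JPY 876,442 × 8.5730 = KRW 7,513,734
Profit = KRW 7,513,734 − KRW 7,400,000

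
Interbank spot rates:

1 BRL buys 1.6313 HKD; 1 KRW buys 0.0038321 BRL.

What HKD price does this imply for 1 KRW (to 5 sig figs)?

1 KRW × 0.0038321 = 0.0038321 BRL
0.0038321 BRL × 1.6313 = 0.0062513 HKD

KRW/HKD = 0.0062513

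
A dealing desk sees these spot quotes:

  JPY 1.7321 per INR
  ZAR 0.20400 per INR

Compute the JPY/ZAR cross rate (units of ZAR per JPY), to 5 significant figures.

JPY/ZAR = 0.11778

1 JPY ÷ 1.7321 = 0.577334 INR
0.577334 INR × 0.20400 = 0.117776 ZAR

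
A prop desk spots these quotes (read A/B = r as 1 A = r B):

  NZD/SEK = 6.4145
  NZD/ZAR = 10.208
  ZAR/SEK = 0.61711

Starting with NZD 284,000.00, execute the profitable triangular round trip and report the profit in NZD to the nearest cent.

Profit: NZD 5,186.43

Profitable loop is NZD → SEK → ZAR → NZD:
NZD 284,000.00 × 6.4145 = SEK 1,821,718.00
SEK 1,821,718.00 ÷ 0.61711 = ZAR 2,952,015.04
ZAR 2,952,015.04 ÷ 10.208 = NZD 289,186.43
Profit = NZD 289,186.43 − NZD 284,000.00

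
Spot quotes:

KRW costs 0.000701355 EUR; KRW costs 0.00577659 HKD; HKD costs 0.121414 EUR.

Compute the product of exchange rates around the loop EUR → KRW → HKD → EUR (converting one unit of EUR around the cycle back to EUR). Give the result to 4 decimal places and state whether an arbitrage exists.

1.0000 (no arbitrage)

Around EUR → KRW → HKD → EUR: 1 ÷ 0.000701355 × 0.00577659 × 0.121414 = 1.000006
Product ≈ 1 (deviation 0.001%, within rounding noise).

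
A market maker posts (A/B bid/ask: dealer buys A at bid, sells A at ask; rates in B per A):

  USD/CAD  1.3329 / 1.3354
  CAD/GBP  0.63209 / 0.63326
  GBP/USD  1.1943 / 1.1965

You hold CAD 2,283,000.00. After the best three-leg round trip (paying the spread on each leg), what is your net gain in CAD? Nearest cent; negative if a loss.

Net profit: CAD 14,184.26

Best loop CAD → GBP → USD → CAD:
CAD 2,283,000.00 × 0.63209 (sell CAD at bid) = GBP 1,443,061.47
GBP 1,443,061.47 × 1.1943 (sell GBP at bid) = USD 1,723,448.31
USD 1,723,448.31 × 1.3329 (sell USD at bid) = CAD 2,297,184.26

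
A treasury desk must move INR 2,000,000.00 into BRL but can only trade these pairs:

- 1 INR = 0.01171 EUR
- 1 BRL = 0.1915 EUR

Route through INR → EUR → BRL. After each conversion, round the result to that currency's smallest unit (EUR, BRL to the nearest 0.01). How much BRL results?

INR 2,000,000.00 × 0.01171 = EUR 23,420.00
EUR 23,420.00 ÷ 0.1915 = BRL 122,297.65

BRL 122,297.65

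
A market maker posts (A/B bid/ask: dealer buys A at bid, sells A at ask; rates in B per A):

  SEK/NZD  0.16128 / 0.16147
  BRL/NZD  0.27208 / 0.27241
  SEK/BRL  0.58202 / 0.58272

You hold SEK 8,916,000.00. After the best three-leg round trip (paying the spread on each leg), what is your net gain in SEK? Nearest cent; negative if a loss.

Net profit: SEK 142,736.02

Best loop SEK → NZD → BRL → SEK:
SEK 8,916,000.00 × 0.16128 (sell SEK at bid) = NZD 1,437,972.48
NZD 1,437,972.48 ÷ 0.27241 (buy BRL at ask) = BRL 5,278,706.66
BRL 5,278,706.66 ÷ 0.58272 (buy SEK at ask) = SEK 9,058,736.02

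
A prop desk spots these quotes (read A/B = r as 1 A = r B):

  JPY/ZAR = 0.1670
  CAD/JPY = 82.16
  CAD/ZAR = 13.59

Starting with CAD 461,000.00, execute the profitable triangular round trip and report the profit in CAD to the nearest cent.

Profit: CAD 4,434.28

Profitable loop is CAD → JPY → ZAR → CAD:
CAD 461,000.00 × 82.16 = JPY 37,875,760
JPY 37,875,760 × 0.1670 = ZAR 6,325,251.92
ZAR 6,325,251.92 ÷ 13.59 = CAD 465,434.28
Profit = CAD 465,434.28 − CAD 461,000.00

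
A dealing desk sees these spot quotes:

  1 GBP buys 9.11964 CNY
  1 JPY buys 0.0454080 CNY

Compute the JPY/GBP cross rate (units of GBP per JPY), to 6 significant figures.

JPY/GBP = 0.00497914

1 JPY × 0.0454080 = 0.045408 CNY
0.045408 CNY ÷ 9.11964 = 0.00497914 GBP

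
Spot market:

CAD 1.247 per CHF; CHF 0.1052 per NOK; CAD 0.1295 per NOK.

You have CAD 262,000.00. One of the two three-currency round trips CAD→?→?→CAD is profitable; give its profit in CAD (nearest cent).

Profit: CAD 3,407.82

Profitable loop is CAD → NOK → CHF → CAD:
CAD 262,000.00 ÷ 0.1295 = NOK 2,023,166.02
NOK 2,023,166.02 × 0.1052 = CHF 212,837.07
CHF 212,837.07 × 1.247 = CAD 265,407.82
Profit = CAD 265,407.82 − CAD 262,000.00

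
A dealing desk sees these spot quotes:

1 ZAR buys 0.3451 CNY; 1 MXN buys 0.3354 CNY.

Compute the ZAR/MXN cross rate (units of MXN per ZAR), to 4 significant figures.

ZAR/MXN = 1.029

1 ZAR × 0.3451 = 0.3451 CNY
0.3451 CNY ÷ 0.3354 = 1.02892 MXN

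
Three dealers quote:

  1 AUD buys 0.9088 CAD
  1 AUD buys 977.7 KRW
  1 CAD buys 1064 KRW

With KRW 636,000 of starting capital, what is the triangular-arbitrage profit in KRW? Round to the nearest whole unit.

Profitable loop is KRW → CAD → AUD → KRW:
KRW 636,000 ÷ 1064 = CAD 597.74
CAD 597.74 ÷ 0.9088 = AUD 657.73
AUD 657.73 × 977.7 = KRW 643,062
Profit = KRW 643,062 − KRW 636,000

Profit: KRW 7,062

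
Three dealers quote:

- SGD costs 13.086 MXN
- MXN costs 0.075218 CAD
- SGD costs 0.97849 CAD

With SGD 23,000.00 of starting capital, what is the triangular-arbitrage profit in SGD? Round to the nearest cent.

Profit: SGD 136.63

Profitable loop is SGD → MXN → CAD → SGD:
SGD 23,000.00 × 13.086 = MXN 300,978.00
MXN 300,978.00 × 0.075218 = CAD 22,638.96
CAD 22,638.96 ÷ 0.97849 = SGD 23,136.63
Profit = SGD 23,136.63 − SGD 23,000.00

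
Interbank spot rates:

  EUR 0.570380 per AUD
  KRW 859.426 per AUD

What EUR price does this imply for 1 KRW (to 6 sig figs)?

1 KRW ÷ 859.426 = 0.00116357 AUD
0.00116357 AUD × 0.570380 = 0.000663676 EUR

KRW/EUR = 0.000663676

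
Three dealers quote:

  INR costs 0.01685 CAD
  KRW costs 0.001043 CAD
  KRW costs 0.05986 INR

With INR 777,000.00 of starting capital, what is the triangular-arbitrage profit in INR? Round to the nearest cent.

Profit: INR 26,468.23

Profitable loop is INR → KRW → CAD → INR:
INR 777,000.00 ÷ 0.05986 = KRW 12,980,287
KRW 12,980,287 × 0.001043 = CAD 13,538.44
CAD 13,538.44 ÷ 0.01685 = INR 803,468.23
Profit = INR 803,468.23 − INR 777,000.00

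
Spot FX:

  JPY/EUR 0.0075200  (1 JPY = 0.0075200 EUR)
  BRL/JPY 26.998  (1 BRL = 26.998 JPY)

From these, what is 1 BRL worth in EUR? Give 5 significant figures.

BRL/EUR = 0.20302

1 BRL × 26.998 = 26.998 JPY
26.998 JPY × 0.0075200 = 0.203025 EUR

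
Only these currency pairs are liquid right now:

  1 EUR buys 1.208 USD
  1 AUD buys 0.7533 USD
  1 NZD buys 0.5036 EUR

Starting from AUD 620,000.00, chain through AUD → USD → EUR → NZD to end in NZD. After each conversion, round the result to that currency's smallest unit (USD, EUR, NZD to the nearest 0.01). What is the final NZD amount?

AUD 620,000.00 × 0.7533 = USD 467,046.00
USD 467,046.00 ÷ 1.208 = EUR 386,627.48
EUR 386,627.48 ÷ 0.5036 = NZD 767,727.32

NZD 767,727.32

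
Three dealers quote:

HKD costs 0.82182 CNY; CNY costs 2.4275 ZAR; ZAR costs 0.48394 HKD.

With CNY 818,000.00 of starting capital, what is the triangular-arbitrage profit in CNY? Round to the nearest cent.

Profit: CNY 29,277.82

Profitable loop is CNY → HKD → ZAR → CNY:
CNY 818,000.00 ÷ 0.82182 = HKD 995,351.78
HKD 995,351.78 ÷ 0.48394 = ZAR 2,056,766.91
ZAR 2,056,766.91 ÷ 2.4275 = CNY 847,277.82
Profit = CNY 847,277.82 − CNY 818,000.00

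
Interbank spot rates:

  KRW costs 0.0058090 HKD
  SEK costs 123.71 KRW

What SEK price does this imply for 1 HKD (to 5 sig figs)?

1 HKD ÷ 0.0058090 = 172.147 KRW
172.147 KRW ÷ 123.71 = 1.39153 SEK

HKD/SEK = 1.3915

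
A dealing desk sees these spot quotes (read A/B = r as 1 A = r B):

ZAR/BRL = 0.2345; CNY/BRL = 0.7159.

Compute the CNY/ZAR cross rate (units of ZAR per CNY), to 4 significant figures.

CNY/ZAR = 3.053

1 CNY × 0.7159 = 0.7159 BRL
0.7159 BRL ÷ 0.2345 = 3.05288 ZAR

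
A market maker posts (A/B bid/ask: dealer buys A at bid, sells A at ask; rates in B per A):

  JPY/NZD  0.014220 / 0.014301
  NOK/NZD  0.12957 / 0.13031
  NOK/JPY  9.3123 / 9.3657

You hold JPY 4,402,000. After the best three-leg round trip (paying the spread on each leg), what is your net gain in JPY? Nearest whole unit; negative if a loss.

Net profit: JPY 71,308

Best loop JPY → NZD → NOK → JPY:
JPY 4,402,000 × 0.014220 (sell JPY at bid) = NZD 62,596.44
NZD 62,596.44 ÷ 0.13031 (buy NOK at ask) = NOK 480,365.59
NOK 480,365.59 × 9.3123 (sell NOK at bid) = JPY 4,473,308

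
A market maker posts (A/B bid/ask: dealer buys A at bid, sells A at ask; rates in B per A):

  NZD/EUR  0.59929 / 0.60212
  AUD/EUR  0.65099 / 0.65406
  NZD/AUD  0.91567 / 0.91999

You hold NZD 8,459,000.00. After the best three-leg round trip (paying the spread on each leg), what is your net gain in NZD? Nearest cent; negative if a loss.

Best loop NZD → EUR → AUD → NZD:
NZD 8,459,000.00 × 0.59929 (sell NZD at bid) = EUR 5,069,394.11
EUR 5,069,394.11 ÷ 0.65406 (buy AUD at ask) = AUD 7,750,656.07
AUD 7,750,656.07 ÷ 0.91999 (buy NZD at ask) = NZD 8,424,717.74

Net result: NZD -34,282.26 (no profitable arbitrage after spreads)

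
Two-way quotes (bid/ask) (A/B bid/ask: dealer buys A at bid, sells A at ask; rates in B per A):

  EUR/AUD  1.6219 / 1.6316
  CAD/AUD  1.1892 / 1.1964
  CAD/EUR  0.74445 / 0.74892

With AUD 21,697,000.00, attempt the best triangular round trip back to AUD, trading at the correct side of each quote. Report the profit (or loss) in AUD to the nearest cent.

Net profit: AUD 199,912.99

Best loop AUD → CAD → EUR → AUD:
AUD 21,697,000.00 ÷ 1.1964 (buy CAD at ask) = CAD 18,135,239.05
CAD 18,135,239.05 × 0.74445 (sell CAD at bid) = EUR 13,500,778.71
EUR 13,500,778.71 × 1.6219 (sell EUR at bid) = AUD 21,896,912.99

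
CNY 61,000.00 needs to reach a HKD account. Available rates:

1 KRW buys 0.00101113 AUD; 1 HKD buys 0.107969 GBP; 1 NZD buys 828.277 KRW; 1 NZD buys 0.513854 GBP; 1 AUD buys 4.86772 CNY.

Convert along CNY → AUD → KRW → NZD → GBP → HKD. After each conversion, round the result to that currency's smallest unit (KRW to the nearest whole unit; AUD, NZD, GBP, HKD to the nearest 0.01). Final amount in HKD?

HKD 71,213.50

CNY 61,000.00 ÷ 4.86772 = AUD 12,531.53
AUD 12,531.53 ÷ 0.00101113 = KRW 12,393,589
KRW 12,393,589 ÷ 828.277 = NZD 14,963.10
NZD 14,963.10 × 0.513854 = GBP 7,688.85
GBP 7,688.85 ÷ 0.107969 = HKD 71,213.50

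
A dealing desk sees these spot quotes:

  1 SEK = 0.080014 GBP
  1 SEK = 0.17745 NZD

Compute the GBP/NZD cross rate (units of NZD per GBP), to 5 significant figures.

1 GBP ÷ 0.080014 = 12.4978 SEK
12.4978 SEK × 0.17745 = 2.21774 NZD

GBP/NZD = 2.2177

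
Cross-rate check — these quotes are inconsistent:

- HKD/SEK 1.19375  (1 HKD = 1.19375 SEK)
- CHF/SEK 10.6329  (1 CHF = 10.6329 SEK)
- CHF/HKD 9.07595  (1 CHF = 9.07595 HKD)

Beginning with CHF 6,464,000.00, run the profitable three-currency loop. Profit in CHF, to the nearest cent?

Profitable loop is CHF → HKD → SEK → CHF:
CHF 6,464,000.00 × 9.07595 = HKD 58,666,940.80
HKD 58,666,940.80 × 1.19375 = SEK 70,033,660.58
SEK 70,033,660.58 ÷ 10.6329 = CHF 6,586,506.09
Profit = CHF 6,586,506.09 − CHF 6,464,000.00

Profit: CHF 122,506.09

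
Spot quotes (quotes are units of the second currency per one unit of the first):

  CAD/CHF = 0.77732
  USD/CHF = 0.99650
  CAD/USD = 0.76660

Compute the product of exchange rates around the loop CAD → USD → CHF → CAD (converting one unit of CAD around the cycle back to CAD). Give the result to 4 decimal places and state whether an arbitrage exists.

Around CAD → USD → CHF → CAD: 1 × 0.76660 × 0.99650 ÷ 0.77732 = 0.982757
Product < 1; profitable direction is CAD → CHF → USD → CAD.

0.9828 (arbitrage exists)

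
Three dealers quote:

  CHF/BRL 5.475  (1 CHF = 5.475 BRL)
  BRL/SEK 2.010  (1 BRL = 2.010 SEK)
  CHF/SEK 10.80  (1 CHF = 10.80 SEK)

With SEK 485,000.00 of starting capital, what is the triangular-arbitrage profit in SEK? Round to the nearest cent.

Profit: SEK 9,194.79

Profitable loop is SEK → CHF → BRL → SEK:
SEK 485,000.00 ÷ 10.80 = CHF 44,907.41
CHF 44,907.41 × 5.475 = BRL 245,868.06
BRL 245,868.06 × 2.010 = SEK 494,194.79
Profit = SEK 494,194.79 − SEK 485,000.00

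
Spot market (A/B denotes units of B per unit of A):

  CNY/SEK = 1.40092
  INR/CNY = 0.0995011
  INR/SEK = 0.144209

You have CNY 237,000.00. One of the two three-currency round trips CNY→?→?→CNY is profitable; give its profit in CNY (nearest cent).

Profitable loop is CNY → INR → SEK → CNY:
CNY 237,000.00 ÷ 0.0995011 = INR 2,381,883.22
INR 2,381,883.22 × 0.144209 = SEK 343,489.00
SEK 343,489.00 ÷ 1.40092 = CNY 245,188.16
Profit = CNY 245,188.16 − CNY 237,000.00

Profit: CNY 8,188.16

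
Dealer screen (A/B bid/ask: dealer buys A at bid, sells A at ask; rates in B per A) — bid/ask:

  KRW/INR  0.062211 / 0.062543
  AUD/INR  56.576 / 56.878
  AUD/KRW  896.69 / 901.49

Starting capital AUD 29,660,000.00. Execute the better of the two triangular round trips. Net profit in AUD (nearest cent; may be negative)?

Net profit: AUD 102,113.11

Best loop AUD → INR → KRW → AUD:
AUD 29,660,000.00 × 56.576 (sell AUD at bid) = INR 1,678,044,160.00
INR 1,678,044,160.00 ÷ 0.062543 (buy KRW at ask) = KRW 26,830,247,350
KRW 26,830,247,350 ÷ 901.49 (buy AUD at ask) = AUD 29,762,113.11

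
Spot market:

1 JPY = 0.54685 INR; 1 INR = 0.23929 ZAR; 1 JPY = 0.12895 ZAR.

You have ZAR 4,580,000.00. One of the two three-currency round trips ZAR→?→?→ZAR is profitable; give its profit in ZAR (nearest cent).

Profit: ZAR 67,687.27

Profitable loop is ZAR → JPY → INR → ZAR:
ZAR 4,580,000.00 ÷ 0.12895 = JPY 35,517,642
JPY 35,517,642 × 0.54685 = INR 19,422,822.80
INR 19,422,822.80 × 0.23929 = ZAR 4,647,687.27
Profit = ZAR 4,647,687.27 − ZAR 4,580,000.00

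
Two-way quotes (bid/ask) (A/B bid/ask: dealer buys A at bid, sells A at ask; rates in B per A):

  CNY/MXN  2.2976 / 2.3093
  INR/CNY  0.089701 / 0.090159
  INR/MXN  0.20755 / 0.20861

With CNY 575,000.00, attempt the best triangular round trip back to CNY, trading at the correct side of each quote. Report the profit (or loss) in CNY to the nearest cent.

Best loop CNY → INR → MXN → CNY:
CNY 575,000.00 ÷ 0.090159 (buy INR at ask) = INR 6,377,621.76
INR 6,377,621.76 × 0.20755 (sell INR at bid) = MXN 1,323,675.40
MXN 1,323,675.40 ÷ 2.3093 (buy CNY at ask) = CNY 573,193.35

Net result: CNY -1,806.65 (no profitable arbitrage after spreads)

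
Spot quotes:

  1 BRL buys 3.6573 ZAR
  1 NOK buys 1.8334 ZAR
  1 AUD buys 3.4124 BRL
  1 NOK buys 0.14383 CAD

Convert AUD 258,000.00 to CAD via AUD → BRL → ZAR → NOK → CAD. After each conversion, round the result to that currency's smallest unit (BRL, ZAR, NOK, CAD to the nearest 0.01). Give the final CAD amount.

AUD 258,000.00 × 3.4124 = BRL 880,399.20
BRL 880,399.20 × 3.6573 = ZAR 3,219,883.99
ZAR 3,219,883.99 ÷ 1.8334 = NOK 1,756,236.50
NOK 1,756,236.50 × 0.14383 = CAD 252,599.50

CAD 252,599.50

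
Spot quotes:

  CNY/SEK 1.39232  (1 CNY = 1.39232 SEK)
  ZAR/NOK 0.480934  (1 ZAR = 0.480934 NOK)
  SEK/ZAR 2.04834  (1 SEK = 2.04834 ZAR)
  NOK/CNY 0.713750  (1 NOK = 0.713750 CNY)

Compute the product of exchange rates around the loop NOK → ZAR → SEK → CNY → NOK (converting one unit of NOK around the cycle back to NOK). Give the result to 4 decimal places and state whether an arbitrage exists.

1.0215 (arbitrage exists)

Around NOK → ZAR → SEK → CNY → NOK: 1 ÷ 0.480934 ÷ 2.04834 ÷ 1.39232 ÷ 0.713750 = 1.021474
Product > 1; profitable direction is NOK → ZAR → SEK → CNY → NOK.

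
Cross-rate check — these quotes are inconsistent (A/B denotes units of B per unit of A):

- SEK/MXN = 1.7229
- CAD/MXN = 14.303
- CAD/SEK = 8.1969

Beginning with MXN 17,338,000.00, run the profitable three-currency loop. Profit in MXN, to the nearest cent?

Profit: MXN 221,673.21

Profitable loop is MXN → SEK → CAD → MXN:
MXN 17,338,000.00 ÷ 1.7229 = SEK 10,063,265.42
SEK 10,063,265.42 ÷ 8.1969 = CAD 1,227,691.62
CAD 1,227,691.62 × 14.303 = MXN 17,559,673.21
Profit = MXN 17,559,673.21 − MXN 17,338,000.00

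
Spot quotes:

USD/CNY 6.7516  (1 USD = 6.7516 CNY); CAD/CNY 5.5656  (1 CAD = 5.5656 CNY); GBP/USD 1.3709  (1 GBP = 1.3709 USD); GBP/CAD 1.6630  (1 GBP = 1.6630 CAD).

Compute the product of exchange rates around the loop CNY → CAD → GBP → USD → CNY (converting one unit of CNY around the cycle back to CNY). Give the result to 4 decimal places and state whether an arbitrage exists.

1.0000 (no arbitrage)

Around CNY → CAD → GBP → USD → CNY: 1 ÷ 5.5656 ÷ 1.6630 × 1.3709 × 6.7516 = 1.000019
Product ≈ 1 (deviation 0.002%, within rounding noise).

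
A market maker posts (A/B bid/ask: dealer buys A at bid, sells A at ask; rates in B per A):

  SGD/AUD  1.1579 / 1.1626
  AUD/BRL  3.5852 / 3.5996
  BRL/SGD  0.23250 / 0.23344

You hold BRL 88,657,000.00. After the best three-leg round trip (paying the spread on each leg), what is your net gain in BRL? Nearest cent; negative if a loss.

Best loop BRL → AUD → SGD → BRL:
BRL 88,657,000.00 ÷ 3.5996 (buy AUD at ask) = AUD 24,629,681.08
AUD 24,629,681.08 ÷ 1.1626 (buy SGD at ask) = SGD 21,185,000.07
SGD 21,185,000.07 ÷ 0.23344 (buy BRL at ask) = BRL 90,751,371.08

Net profit: BRL 2,094,371.08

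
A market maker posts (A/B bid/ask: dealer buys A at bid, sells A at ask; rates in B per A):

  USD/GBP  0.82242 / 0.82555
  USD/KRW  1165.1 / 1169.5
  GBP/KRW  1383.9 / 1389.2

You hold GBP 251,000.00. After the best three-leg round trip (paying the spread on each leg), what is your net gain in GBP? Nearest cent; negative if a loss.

Net profit: GBP 3,993.30

Best loop GBP → USD → KRW → GBP:
GBP 251,000.00 ÷ 0.82555 (buy USD at ask) = USD 304,039.73
USD 304,039.73 × 1165.1 (sell USD at bid) = KRW 354,236,691
KRW 354,236,691 ÷ 1389.2 (buy GBP at ask) = GBP 254,993.30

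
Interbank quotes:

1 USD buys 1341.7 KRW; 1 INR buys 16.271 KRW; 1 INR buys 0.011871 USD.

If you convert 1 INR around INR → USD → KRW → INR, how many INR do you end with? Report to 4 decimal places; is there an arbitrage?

0.9789 (arbitrage exists)

Around INR → USD → KRW → INR: 1 × 0.011871 × 1341.7 ÷ 16.271 = 0.978878
Product < 1; profitable direction is INR → KRW → USD → INR.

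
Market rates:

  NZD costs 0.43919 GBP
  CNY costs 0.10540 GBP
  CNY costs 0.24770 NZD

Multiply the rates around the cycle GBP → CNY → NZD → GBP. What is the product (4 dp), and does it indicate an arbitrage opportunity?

Around GBP → CNY → NZD → GBP: 1 ÷ 0.10540 × 0.24770 × 0.43919 = 1.032138
Product > 1; profitable direction is GBP → CNY → NZD → GBP.

1.0321 (arbitrage exists)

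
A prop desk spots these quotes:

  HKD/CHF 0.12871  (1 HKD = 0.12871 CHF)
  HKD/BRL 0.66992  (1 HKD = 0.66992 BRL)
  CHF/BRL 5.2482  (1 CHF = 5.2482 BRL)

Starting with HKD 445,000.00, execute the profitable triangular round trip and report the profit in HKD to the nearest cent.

Profit: HKD 3,703.79

Profitable loop is HKD → CHF → BRL → HKD:
HKD 445,000.00 × 0.12871 = CHF 57,275.95
CHF 57,275.95 × 5.2482 = BRL 300,595.64
BRL 300,595.64 ÷ 0.66992 = HKD 448,703.79
Profit = HKD 448,703.79 − HKD 445,000.00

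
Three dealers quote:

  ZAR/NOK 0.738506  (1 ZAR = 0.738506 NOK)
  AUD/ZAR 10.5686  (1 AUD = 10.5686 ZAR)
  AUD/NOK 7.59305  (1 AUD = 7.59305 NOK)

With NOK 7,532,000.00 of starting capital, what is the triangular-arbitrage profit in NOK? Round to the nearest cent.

Profit: NOK 210,220.59

Profitable loop is NOK → AUD → ZAR → NOK:
NOK 7,532,000.00 ÷ 7.59305 = AUD 991,959.75
AUD 991,959.75 × 10.5686 = ZAR 10,483,625.84
ZAR 10,483,625.84 × 0.738506 = NOK 7,742,220.59
Profit = NOK 7,742,220.59 − NOK 7,532,000.00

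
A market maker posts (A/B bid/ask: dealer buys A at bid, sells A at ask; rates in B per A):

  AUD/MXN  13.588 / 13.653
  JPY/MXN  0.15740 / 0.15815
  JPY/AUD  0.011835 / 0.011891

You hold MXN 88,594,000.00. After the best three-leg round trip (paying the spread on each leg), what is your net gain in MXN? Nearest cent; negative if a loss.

Best loop MXN → JPY → AUD → MXN:
MXN 88,594,000.00 ÷ 0.15815 (buy JPY at ask) = JPY 560,189,693
JPY 560,189,693 × 0.011835 (sell JPY at bid) = AUD 6,629,845.02
AUD 6,629,845.02 × 13.588 (sell AUD at bid) = MXN 90,086,334.14

Net profit: MXN 1,492,334.14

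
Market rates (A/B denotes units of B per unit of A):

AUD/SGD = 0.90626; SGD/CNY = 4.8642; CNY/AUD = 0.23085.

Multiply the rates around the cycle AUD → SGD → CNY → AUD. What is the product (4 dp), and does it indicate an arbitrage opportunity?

Around AUD → SGD → CNY → AUD: 1 × 0.90626 × 4.8642 × 0.23085 = 1.017640
Product > 1; profitable direction is AUD → SGD → CNY → AUD.

1.0176 (arbitrage exists)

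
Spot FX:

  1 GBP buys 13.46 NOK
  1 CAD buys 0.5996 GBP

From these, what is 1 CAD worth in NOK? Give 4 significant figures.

1 CAD × 0.5996 = 0.5996 GBP
0.5996 GBP × 13.46 = 8.07062 NOK

CAD/NOK = 8.071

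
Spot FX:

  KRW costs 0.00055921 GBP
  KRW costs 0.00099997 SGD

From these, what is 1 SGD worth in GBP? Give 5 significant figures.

1 SGD ÷ 0.00099997 = 1000.03 KRW
1000.03 KRW × 0.00055921 = 0.559227 GBP

SGD/GBP = 0.55923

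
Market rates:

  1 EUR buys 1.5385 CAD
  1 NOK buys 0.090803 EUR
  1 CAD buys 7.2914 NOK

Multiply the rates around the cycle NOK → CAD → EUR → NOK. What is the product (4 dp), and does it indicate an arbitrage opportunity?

0.9817 (arbitrage exists)

Around NOK → CAD → EUR → NOK: 1 ÷ 7.2914 ÷ 1.5385 ÷ 0.090803 = 0.981728
Product < 1; profitable direction is NOK → EUR → CAD → NOK.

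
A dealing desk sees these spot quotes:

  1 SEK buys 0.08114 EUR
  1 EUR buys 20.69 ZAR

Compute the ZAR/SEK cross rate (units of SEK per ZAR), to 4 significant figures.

ZAR/SEK = 0.5957

1 ZAR ÷ 20.69 = 0.0483325 EUR
0.0483325 EUR ÷ 0.08114 = 0.595668 SEK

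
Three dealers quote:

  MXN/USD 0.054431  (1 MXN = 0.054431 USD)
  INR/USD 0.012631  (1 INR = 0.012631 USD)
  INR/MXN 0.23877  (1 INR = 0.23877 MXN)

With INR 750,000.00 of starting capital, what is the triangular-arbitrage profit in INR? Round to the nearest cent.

Profitable loop is INR → MXN → USD → INR:
INR 750,000.00 × 0.23877 = MXN 179,077.50
MXN 179,077.50 × 0.054431 = USD 9,747.37
USD 9,747.37 ÷ 0.012631 = INR 771,701.96
Profit = INR 771,701.96 − INR 750,000.00

Profit: INR 21,701.96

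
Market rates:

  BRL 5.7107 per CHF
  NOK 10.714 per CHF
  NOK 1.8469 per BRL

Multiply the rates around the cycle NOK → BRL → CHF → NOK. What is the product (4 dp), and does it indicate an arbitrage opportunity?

1.0158 (arbitrage exists)

Around NOK → BRL → CHF → NOK: 1 ÷ 1.8469 ÷ 5.7107 × 10.714 = 1.015825
Product > 1; profitable direction is NOK → BRL → CHF → NOK.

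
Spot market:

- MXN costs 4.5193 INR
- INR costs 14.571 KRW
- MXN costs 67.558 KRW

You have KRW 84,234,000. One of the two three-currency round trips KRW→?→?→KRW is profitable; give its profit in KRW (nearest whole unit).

Profit: KRW 2,183,894

Profitable loop is KRW → INR → MXN → KRW:
KRW 84,234,000 ÷ 14.571 = INR 5,780,934.73
INR 5,780,934.73 ÷ 4.5193 = MXN 1,279,165.96
MXN 1,279,165.96 × 67.558 = KRW 86,417,894
Profit = KRW 86,417,894 − KRW 84,234,000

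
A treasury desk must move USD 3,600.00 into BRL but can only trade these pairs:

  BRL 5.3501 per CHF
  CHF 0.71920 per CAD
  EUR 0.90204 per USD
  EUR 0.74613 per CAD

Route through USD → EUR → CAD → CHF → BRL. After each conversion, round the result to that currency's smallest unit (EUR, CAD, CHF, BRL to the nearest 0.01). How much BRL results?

USD 3,600.00 × 0.90204 = EUR 3,247.34
EUR 3,247.34 ÷ 0.74613 = CAD 4,352.24
CAD 4,352.24 × 0.71920 = CHF 3,130.13
CHF 3,130.13 × 5.3501 = BRL 16,746.51

BRL 16,746.51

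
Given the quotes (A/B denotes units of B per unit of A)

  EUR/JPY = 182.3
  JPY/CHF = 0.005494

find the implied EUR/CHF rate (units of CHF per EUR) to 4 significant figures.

EUR/CHF = 1.002

1 EUR × 182.3 = 182.3 JPY
182.3 JPY × 0.005494 = 1.00156 CHF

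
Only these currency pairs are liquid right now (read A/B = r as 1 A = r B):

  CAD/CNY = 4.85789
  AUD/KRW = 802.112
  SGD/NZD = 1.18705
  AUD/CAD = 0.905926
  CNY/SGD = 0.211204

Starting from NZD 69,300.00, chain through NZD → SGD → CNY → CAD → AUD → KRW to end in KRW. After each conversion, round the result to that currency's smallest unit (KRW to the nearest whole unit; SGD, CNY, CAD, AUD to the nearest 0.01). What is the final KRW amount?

KRW 50,379,829

NZD 69,300.00 ÷ 1.18705 = SGD 58,380.02
SGD 58,380.02 ÷ 0.211204 = CNY 276,415.31
CNY 276,415.31 ÷ 4.85789 = CAD 56,900.28
CAD 56,900.28 ÷ 0.905926 = AUD 62,808.97
AUD 62,808.97 × 802.112 = KRW 50,379,829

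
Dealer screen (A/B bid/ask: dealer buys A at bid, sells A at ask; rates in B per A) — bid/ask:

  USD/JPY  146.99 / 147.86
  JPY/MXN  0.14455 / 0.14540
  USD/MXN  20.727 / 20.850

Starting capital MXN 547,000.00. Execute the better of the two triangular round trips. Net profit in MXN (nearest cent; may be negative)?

Best loop MXN → USD → JPY → MXN:
MXN 547,000.00 ÷ 20.850 (buy USD at ask) = USD 26,235.01
USD 26,235.01 × 146.99 (sell USD at bid) = JPY 3,856,284
JPY 3,856,284 × 0.14455 (sell JPY at bid) = MXN 557,425.91

Net profit: MXN 10,425.91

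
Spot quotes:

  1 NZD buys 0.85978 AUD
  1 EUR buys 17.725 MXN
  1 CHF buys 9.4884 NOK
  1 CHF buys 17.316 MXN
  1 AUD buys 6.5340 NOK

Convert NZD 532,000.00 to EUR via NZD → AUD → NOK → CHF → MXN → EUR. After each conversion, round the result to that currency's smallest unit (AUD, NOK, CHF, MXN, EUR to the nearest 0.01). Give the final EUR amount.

NZD 532,000.00 × 0.85978 = AUD 457,402.96
AUD 457,402.96 × 6.5340 = NOK 2,988,670.94
NOK 2,988,670.94 ÷ 9.4884 = CHF 314,981.55
CHF 314,981.55 × 17.316 = MXN 5,454,220.52
MXN 5,454,220.52 ÷ 17.725 = EUR 307,713.43

EUR 307,713.43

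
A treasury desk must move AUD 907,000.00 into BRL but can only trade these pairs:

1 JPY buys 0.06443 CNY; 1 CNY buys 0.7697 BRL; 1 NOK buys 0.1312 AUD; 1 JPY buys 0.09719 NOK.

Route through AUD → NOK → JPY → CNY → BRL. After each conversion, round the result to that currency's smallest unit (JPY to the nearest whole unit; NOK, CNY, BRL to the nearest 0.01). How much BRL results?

BRL 3,527,455.04

AUD 907,000.00 ÷ 0.1312 = NOK 6,913,109.76
NOK 6,913,109.76 ÷ 0.09719 = JPY 71,129,846
JPY 71,129,846 × 0.06443 = CNY 4,582,895.98
CNY 4,582,895.98 × 0.7697 = BRL 3,527,455.04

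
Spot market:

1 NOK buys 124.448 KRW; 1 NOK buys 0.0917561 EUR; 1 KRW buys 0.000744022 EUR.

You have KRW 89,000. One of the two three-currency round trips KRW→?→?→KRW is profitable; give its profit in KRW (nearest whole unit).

Profit: KRW 811

Profitable loop is KRW → EUR → NOK → KRW:
KRW 89,000 × 0.000744022 = EUR 66.22
EUR 66.22 ÷ 0.0917561 = NOK 721.67
NOK 721.67 × 124.448 = KRW 89,811
Profit = KRW 89,811 − KRW 89,000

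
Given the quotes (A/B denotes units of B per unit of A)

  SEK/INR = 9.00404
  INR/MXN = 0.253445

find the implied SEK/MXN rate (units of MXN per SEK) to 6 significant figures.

1 SEK × 9.00404 = 9.00404 INR
9.00404 INR × 0.253445 = 2.28203 MXN

SEK/MXN = 2.28203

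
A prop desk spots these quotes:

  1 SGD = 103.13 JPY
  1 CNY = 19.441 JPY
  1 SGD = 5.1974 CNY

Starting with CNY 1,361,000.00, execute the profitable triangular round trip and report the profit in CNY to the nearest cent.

Profit: CNY 28,115.64

Profitable loop is CNY → SGD → JPY → CNY:
CNY 1,361,000.00 ÷ 5.1974 = SGD 261,861.70
SGD 261,861.70 × 103.13 = JPY 27,005,797
JPY 27,005,797 ÷ 19.441 = CNY 1,389,115.64
Profit = CNY 1,389,115.64 − CNY 1,361,000.00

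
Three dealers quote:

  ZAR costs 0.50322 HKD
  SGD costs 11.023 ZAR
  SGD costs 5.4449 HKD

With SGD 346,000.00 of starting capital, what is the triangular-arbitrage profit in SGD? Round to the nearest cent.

Profitable loop is SGD → ZAR → HKD → SGD:
SGD 346,000.00 × 11.023 = ZAR 3,813,958.00
ZAR 3,813,958.00 × 0.50322 = HKD 1,919,259.94
HKD 1,919,259.94 ÷ 5.4449 = SGD 352,487.64
Profit = SGD 352,487.64 − SGD 346,000.00

Profit: SGD 6,487.64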